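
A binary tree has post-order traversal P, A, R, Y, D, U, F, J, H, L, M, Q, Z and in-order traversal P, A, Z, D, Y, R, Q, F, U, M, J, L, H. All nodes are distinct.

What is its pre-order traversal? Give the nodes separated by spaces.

Z A P Q D Y R M F U L J H

The last element of post-order is the root; it splits in-order into left and right subtrees.
Root Z: left subtree has 2 nodes {P, A}, right has 10 {D, Y, R, Q, F, U, M, J, L, H}.
  Root A: left subtree has 1 node {P}, right has 0 { }.
  Root Q: left subtree has 3 nodes {D, Y, R}, right has 6 {F, U, M, J, L, H}.
    Root D: left subtree has 0 nodes { }, right has 2 {Y, R}.
      Root Y: left subtree has 0 nodes { }, right has 1 {R}.
    Root M: left subtree has 2 nodes {F, U}, right has 3 {J, L, H}.
      Root F: left subtree has 0 nodes { }, right has 1 {U}.
      Root L: left subtree has 1 node {J}, right has 1 {H}.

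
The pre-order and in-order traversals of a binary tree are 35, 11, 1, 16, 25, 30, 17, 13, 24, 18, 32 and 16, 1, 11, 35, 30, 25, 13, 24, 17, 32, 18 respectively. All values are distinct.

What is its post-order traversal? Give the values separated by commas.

The first element of pre-order is the root; it splits in-order into left and right subtrees.
Root 35: left subtree has 3 nodes {16, 1, 11}, right has 7 {30, 25, 13, 24, 17, 32, 18}.
  Root 11: left subtree has 2 nodes {16, 1}, right has 0 { }.
    Root 1: left subtree has 1 node {16}, right has 0 { }.
  Root 25: left subtree has 1 node {30}, right has 5 {13, 24, 17, 32, 18}.
    Root 17: left subtree has 2 nodes {13, 24}, right has 2 {32, 18}.
      Root 13: left subtree has 0 nodes { }, right has 1 {24}.
      Root 18: left subtree has 1 node {32}, right has 0 { }.

16, 1, 11, 30, 24, 13, 32, 18, 17, 25, 35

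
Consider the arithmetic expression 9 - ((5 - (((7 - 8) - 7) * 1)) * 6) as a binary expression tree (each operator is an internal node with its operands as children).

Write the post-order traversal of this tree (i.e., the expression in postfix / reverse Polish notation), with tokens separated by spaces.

Post-order on an expression tree gives postfix notation: for each operator, emit left operand, right operand, then the operator.

9 5 7 8 - 7 - 1 * - 6 * -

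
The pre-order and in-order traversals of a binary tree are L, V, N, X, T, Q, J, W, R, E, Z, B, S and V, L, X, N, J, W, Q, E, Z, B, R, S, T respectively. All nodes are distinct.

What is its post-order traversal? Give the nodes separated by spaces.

V X W J B Z E S R Q T N L

The first element of pre-order is the root; it splits in-order into left and right subtrees.
Root L: left subtree has 1 node {V}, right has 11 {X, N, J, W, Q, E, Z, B, R, S, T}.
  Root N: left subtree has 1 node {X}, right has 9 {J, W, Q, E, Z, B, R, S, T}.
    Root T: left subtree has 8 nodes {J, W, Q, E, Z, B, R, S}, right has 0 { }.
      Root Q: left subtree has 2 nodes {J, W}, right has 5 {E, Z, B, R, S}.
        Root J: left subtree has 0 nodes { }, right has 1 {W}.
        Root R: left subtree has 3 nodes {E, Z, B}, right has 1 {S}.
          Root E: left subtree has 0 nodes { }, right has 2 {Z, B}.
            Root Z: left subtree has 0 nodes { }, right has 1 {B}.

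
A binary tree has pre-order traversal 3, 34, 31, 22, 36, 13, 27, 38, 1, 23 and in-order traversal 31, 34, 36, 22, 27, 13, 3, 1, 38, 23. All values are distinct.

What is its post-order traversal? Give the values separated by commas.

The first element of pre-order is the root; it splits in-order into left and right subtrees.
Root 3: left subtree has 6 nodes {31, 34, 36, 22, 27, 13}, right has 3 {1, 38, 23}.
  Root 34: left subtree has 1 node {31}, right has 4 {36, 22, 27, 13}.
    Root 22: left subtree has 1 node {36}, right has 2 {27, 13}.
      Root 13: left subtree has 1 node {27}, right has 0 { }.
  Root 38: left subtree has 1 node {1}, right has 1 {23}.

31, 36, 27, 13, 22, 34, 1, 23, 38, 3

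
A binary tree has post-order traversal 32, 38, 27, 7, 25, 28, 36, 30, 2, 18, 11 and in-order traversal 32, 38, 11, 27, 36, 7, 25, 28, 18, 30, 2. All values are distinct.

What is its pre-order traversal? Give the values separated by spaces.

The last element of post-order is the root; it splits in-order into left and right subtrees.
Root 11: left subtree has 2 nodes {32, 38}, right has 8 {27, 36, 7, 25, 28, 18, 30, 2}.
  Root 38: left subtree has 1 node {32}, right has 0 { }.
  Root 18: left subtree has 5 nodes {27, 36, 7, 25, 28}, right has 2 {30, 2}.
    Root 36: left subtree has 1 node {27}, right has 3 {7, 25, 28}.
      Root 28: left subtree has 2 nodes {7, 25}, right has 0 { }.
        Root 25: left subtree has 1 node {7}, right has 0 { }.
    Root 2: left subtree has 1 node {30}, right has 0 { }.

11 38 32 18 36 27 28 25 7 2 30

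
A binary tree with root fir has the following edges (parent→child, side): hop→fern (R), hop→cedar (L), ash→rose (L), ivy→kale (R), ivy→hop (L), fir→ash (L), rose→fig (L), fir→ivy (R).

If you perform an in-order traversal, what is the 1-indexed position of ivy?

8

In-order visits the left subtree, then the node, then the right subtree.
At fir: go left to ash.
  At ash: go left to rose.
    At rose: go left to fig.
      fig is a leaf — visit fig.
    Visit rose.
    At rose: no right child.
  Visit ash.
  At ash: no right child.
Visit fir.
At fir: go right to ivy.
  At ivy: go left to hop.
    At hop: go left to cedar.
      cedar is a leaf — visit cedar.
    Visit hop.
    At hop: go right to fern.
      fern is a leaf — visit fern.
  Visit ivy.
  At ivy: go right to kale.
    kale is a leaf — visit kale.
Full in-order sequence: fig, rose, ash, fir, cedar, hop, fern, ivy, kale.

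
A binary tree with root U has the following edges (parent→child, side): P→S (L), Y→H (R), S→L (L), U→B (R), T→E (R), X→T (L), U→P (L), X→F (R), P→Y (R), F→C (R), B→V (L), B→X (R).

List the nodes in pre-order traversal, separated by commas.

U, P, S, L, Y, H, B, V, X, T, E, F, C

Pre-order visits the node, then its left subtree, then its right subtree.
Visit U.
At U: go left to P.
  Visit P.
  At P: go left to S.
    Visit S.
    At S: go left to L.
      L is a leaf — visit L.
    At S: no right child.
  At P: go right to Y.
    Visit Y.
    At Y: no left child.
    At Y: go right to H.
      H is a leaf — visit H.
At U: go right to B.
  Visit B.
  At B: go left to V.
    V is a leaf — visit V.
  At B: go right to X.
    Visit X.
    At X: go left to T.
      Visit T.
      At T: no left child.
      At T: go right to E.
        E is a leaf — visit E.
    At X: go right to F.
      Visit F.
      At F: no left child.
      At F: go right to C.
        C is a leaf — visit C.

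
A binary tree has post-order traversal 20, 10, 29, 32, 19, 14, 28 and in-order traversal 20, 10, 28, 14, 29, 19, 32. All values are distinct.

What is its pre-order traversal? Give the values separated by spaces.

The last element of post-order is the root; it splits in-order into left and right subtrees.
Root 28: left subtree has 2 nodes {20, 10}, right has 4 {14, 29, 19, 32}.
  Root 10: left subtree has 1 node {20}, right has 0 { }.
  Root 14: left subtree has 0 nodes { }, right has 3 {29, 19, 32}.
    Root 19: left subtree has 1 node {29}, right has 1 {32}.

28 10 20 14 19 29 32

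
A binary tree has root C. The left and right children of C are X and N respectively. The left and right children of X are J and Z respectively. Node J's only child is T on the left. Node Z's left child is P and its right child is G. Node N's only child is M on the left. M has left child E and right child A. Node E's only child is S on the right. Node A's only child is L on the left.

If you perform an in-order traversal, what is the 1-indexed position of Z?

In-order visits the left subtree, then the node, then the right subtree.
At C: go left to X.
  At X: go left to J.
    At J: go left to T.
      T is a leaf — visit T.
    Visit J.
    At J: no right child.
  Visit X.
  At X: go right to Z.
    At Z: go left to P.
      P is a leaf — visit P.
    Visit Z.
    At Z: go right to G.
      G is a leaf — visit G.
Visit C.
At C: go right to N.
  At N: go left to M.
    At M: go left to E.
      At E: no left child.
      Visit E.
      At E: go right to S.
        S is a leaf — visit S.
    Visit M.
    At M: go right to A.
      At A: go left to L.
        L is a leaf — visit L.
      Visit A.
      At A: no right child.
  Visit N.
  At N: no right child.
Full in-order sequence: T, J, X, P, Z, G, C, E, S, M, L, A, N.

5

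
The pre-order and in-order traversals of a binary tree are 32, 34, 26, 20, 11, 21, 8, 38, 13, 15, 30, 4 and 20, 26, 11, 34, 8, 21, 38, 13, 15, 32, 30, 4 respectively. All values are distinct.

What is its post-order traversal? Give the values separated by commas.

20, 11, 26, 8, 15, 13, 38, 21, 34, 4, 30, 32

The first element of pre-order is the root; it splits in-order into left and right subtrees.
Root 32: left subtree has 9 nodes {20, 26, 11, 34, 8, 21, 38, 13, 15}, right has 2 {30, 4}.
  Root 34: left subtree has 3 nodes {20, 26, 11}, right has 5 {8, 21, 38, 13, 15}.
    Root 26: left subtree has 1 node {20}, right has 1 {11}.
    Root 21: left subtree has 1 node {8}, right has 3 {38, 13, 15}.
      Root 38: left subtree has 0 nodes { }, right has 2 {13, 15}.
        Root 13: left subtree has 0 nodes { }, right has 1 {15}.
  Root 30: left subtree has 0 nodes { }, right has 1 {4}.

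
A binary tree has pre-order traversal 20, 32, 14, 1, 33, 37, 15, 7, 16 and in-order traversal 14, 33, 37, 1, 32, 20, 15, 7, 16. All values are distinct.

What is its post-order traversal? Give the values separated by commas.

The first element of pre-order is the root; it splits in-order into left and right subtrees.
Root 20: left subtree has 5 nodes {14, 33, 37, 1, 32}, right has 3 {15, 7, 16}.
  Root 32: left subtree has 4 nodes {14, 33, 37, 1}, right has 0 { }.
    Root 14: left subtree has 0 nodes { }, right has 3 {33, 37, 1}.
      Root 1: left subtree has 2 nodes {33, 37}, right has 0 { }.
        Root 33: left subtree has 0 nodes { }, right has 1 {37}.
  Root 15: left subtree has 0 nodes { }, right has 2 {7, 16}.
    Root 7: left subtree has 0 nodes { }, right has 1 {16}.

37, 33, 1, 14, 32, 16, 7, 15, 20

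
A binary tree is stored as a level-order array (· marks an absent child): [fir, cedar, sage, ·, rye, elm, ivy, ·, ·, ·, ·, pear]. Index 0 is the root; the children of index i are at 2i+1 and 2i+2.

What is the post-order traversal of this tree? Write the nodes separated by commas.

rye, cedar, pear, elm, ivy, sage, fir

Post-order visits the left subtree, then the right subtree, then the node.
At fir: go left to cedar.
  At cedar: no left child.
  At cedar: go right to rye.
    rye is a leaf — visit rye.
  Visit cedar.
At fir: go right to sage.
  At sage: go left to elm.
    At elm: go left to pear.
      pear is a leaf — visit pear.
    At elm: no right child.
    Visit elm.
  At sage: go right to ivy.
    ivy is a leaf — visit ivy.
  Visit sage.
Visit fir.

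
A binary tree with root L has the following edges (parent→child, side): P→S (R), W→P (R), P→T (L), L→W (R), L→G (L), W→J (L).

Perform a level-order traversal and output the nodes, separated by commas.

Level-order visits nodes level by level from the root, left to right within each level.
Level 0: L
Level 1: G, W
Level 2: J, P
Level 3: T, S

L, G, W, J, P, T, S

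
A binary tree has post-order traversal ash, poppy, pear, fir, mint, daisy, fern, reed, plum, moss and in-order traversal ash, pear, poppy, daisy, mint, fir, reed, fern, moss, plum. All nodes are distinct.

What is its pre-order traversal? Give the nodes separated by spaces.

The last element of post-order is the root; it splits in-order into left and right subtrees.
Root moss: left subtree has 8 nodes {ash, pear, poppy, daisy, mint, fir, reed, fern}, right has 1 {plum}.
  Root reed: left subtree has 6 nodes {ash, pear, poppy, daisy, mint, fir}, right has 1 {fern}.
    Root daisy: left subtree has 3 nodes {ash, pear, poppy}, right has 2 {mint, fir}.
      Root pear: left subtree has 1 node {ash}, right has 1 {poppy}.
      Root mint: left subtree has 0 nodes { }, right has 1 {fir}.

moss reed daisy pear ash poppy mint fir fern plum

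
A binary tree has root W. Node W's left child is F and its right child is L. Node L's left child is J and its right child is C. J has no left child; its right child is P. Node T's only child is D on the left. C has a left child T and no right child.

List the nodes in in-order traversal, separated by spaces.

In-order visits the left subtree, then the node, then the right subtree.
At W: go left to F.
  F is a leaf — visit F.
Visit W.
At W: go right to L.
  At L: go left to J.
    At J: no left child.
    Visit J.
    At J: go right to P.
      P is a leaf — visit P.
  Visit L.
  At L: go right to C.
    At C: go left to T.
      At T: go left to D.
        D is a leaf — visit D.
      Visit T.
      At T: no right child.
    Visit C.
    At C: no right child.

F W J P L D T C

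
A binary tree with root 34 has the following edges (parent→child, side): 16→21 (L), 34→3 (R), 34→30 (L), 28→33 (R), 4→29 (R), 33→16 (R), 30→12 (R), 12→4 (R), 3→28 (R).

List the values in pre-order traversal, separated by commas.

34, 30, 12, 4, 29, 3, 28, 33, 16, 21

Pre-order visits the node, then its left subtree, then its right subtree.
Visit 34.
At 34: go left to 30.
  Visit 30.
  At 30: no left child.
  At 30: go right to 12.
    Visit 12.
    At 12: no left child.
    At 12: go right to 4.
      Visit 4.
      At 4: no left child.
      At 4: go right to 29.
        29 is a leaf — visit 29.
At 34: go right to 3.
  Visit 3.
  At 3: no left child.
  At 3: go right to 28.
    Visit 28.
    At 28: no left child.
    At 28: go right to 33.
      Visit 33.
      At 33: no left child.
      At 33: go right to 16.
        Visit 16.
        At 16: go left to 21.
          21 is a leaf — visit 21.
        At 16: no right child.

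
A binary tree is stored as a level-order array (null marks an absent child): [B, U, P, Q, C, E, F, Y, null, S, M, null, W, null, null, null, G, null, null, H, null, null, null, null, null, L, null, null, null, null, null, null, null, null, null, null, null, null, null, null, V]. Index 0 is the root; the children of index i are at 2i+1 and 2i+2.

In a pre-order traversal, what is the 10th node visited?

M

Pre-order visits the node, then its left subtree, then its right subtree.
Visit B.
At B: go left to U.
  Visit U.
  At U: go left to Q.
    Visit Q.
    At Q: go left to Y.
      Visit Y.
      At Y: no left child.
      At Y: go right to G.
        G is a leaf — visit G.
    At Q: no right child.
  At U: go right to C.
    Visit C.
    At C: go left to S.
      Visit S.
      At S: go left to H.
        Visit H.
        At H: no left child.
        At H: go right to V.
          V is a leaf — visit V.
      At S: no right child.
    At C: go right to M.
      M is a leaf — visit M.
At B: go right to P.
  Visit P.
  At P: go left to E.
    Visit E.
    At E: no left child.
    At E: go right to W.
      Visit W.
      At W: go left to L.
        L is a leaf — visit L.
      At W: no right child.
  At P: go right to F.
    F is a leaf — visit F.
Full pre-order sequence: B, U, Q, Y, G, C, S, H, V, M, P, E, W, L, F.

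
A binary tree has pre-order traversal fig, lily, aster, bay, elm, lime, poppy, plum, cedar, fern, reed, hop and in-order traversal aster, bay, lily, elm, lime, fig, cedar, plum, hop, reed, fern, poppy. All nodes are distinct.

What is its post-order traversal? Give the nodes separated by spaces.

bay aster lime elm lily cedar hop reed fern plum poppy fig

The first element of pre-order is the root; it splits in-order into left and right subtrees.
Root fig: left subtree has 5 nodes {aster, bay, lily, elm, lime}, right has 6 {cedar, plum, hop, reed, fern, poppy}.
  Root lily: left subtree has 2 nodes {aster, bay}, right has 2 {elm, lime}.
    Root aster: left subtree has 0 nodes { }, right has 1 {bay}.
    Root elm: left subtree has 0 nodes { }, right has 1 {lime}.
  Root poppy: left subtree has 5 nodes {cedar, plum, hop, reed, fern}, right has 0 { }.
    Root plum: left subtree has 1 node {cedar}, right has 3 {hop, reed, fern}.
      Root fern: left subtree has 2 nodes {hop, reed}, right has 0 { }.
        Root reed: left subtree has 1 node {hop}, right has 0 { }.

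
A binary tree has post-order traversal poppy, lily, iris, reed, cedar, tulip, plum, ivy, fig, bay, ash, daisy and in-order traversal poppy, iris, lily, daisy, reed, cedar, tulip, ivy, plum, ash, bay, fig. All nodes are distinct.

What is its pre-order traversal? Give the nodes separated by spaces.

The last element of post-order is the root; it splits in-order into left and right subtrees.
Root daisy: left subtree has 3 nodes {poppy, iris, lily}, right has 8 {reed, cedar, tulip, ivy, plum, ash, bay, fig}.
  Root iris: left subtree has 1 node {poppy}, right has 1 {lily}.
  Root ash: left subtree has 5 nodes {reed, cedar, tulip, ivy, plum}, right has 2 {bay, fig}.
    Root ivy: left subtree has 3 nodes {reed, cedar, tulip}, right has 1 {plum}.
      Root tulip: left subtree has 2 nodes {reed, cedar}, right has 0 { }.
        Root cedar: left subtree has 1 node {reed}, right has 0 { }.
    Root bay: left subtree has 0 nodes { }, right has 1 {fig}.

daisy iris poppy lily ash ivy tulip cedar reed plum bay fig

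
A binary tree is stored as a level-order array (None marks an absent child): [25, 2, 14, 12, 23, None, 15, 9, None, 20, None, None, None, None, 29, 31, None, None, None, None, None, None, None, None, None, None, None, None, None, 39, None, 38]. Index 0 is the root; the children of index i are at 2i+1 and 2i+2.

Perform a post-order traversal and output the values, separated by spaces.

Post-order visits the left subtree, then the right subtree, then the node.
At 25: go left to 2.
  At 2: go left to 12.
    At 12: go left to 9.
      At 9: go left to 31.
        At 31: go left to 38.
          38 is a leaf — visit 38.
        At 31: no right child.
        Visit 31.
      At 9: no right child.
      Visit 9.
    At 12: no right child.
    Visit 12.
  At 2: go right to 23.
    At 23: go left to 20.
      20 is a leaf — visit 20.
    At 23: no right child.
    Visit 23.
  Visit 2.
At 25: go right to 14.
  At 14: no left child.
  At 14: go right to 15.
    At 15: no left child.
    At 15: go right to 29.
      At 29: go left to 39.
        39 is a leaf — visit 39.
      At 29: no right child.
      Visit 29.
    Visit 15.
  Visit 14.
Visit 25.

38 31 9 12 20 23 2 39 29 15 14 25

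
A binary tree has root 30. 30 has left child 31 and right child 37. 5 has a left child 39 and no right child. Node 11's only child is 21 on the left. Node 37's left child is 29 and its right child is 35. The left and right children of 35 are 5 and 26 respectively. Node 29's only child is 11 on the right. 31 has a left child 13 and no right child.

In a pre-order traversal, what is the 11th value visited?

Pre-order visits the node, then its left subtree, then its right subtree.
Visit 30.
At 30: go left to 31.
  Visit 31.
  At 31: go left to 13.
    13 is a leaf — visit 13.
  At 31: no right child.
At 30: go right to 37.
  Visit 37.
  At 37: go left to 29.
    Visit 29.
    At 29: no left child.
    At 29: go right to 11.
      Visit 11.
      At 11: go left to 21.
        21 is a leaf — visit 21.
      At 11: no right child.
  At 37: go right to 35.
    Visit 35.
    At 35: go left to 5.
      Visit 5.
      At 5: go left to 39.
        39 is a leaf — visit 39.
      At 5: no right child.
    At 35: go right to 26.
      26 is a leaf — visit 26.
Full pre-order sequence: 30, 31, 13, 37, 29, 11, 21, 35, 5, 39, 26.

26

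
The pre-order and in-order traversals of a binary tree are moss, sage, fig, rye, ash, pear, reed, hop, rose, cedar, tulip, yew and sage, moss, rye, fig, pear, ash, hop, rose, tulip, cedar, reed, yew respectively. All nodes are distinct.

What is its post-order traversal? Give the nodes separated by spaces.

sage rye pear tulip cedar rose hop yew reed ash fig moss

The first element of pre-order is the root; it splits in-order into left and right subtrees.
Root moss: left subtree has 1 node {sage}, right has 10 {rye, fig, pear, ash, hop, rose, tulip, cedar, reed, yew}.
  Root fig: left subtree has 1 node {rye}, right has 8 {pear, ash, hop, rose, tulip, cedar, reed, yew}.
    Root ash: left subtree has 1 node {pear}, right has 6 {hop, rose, tulip, cedar, reed, yew}.
      Root reed: left subtree has 4 nodes {hop, rose, tulip, cedar}, right has 1 {yew}.
        Root hop: left subtree has 0 nodes { }, right has 3 {rose, tulip, cedar}.
          Root rose: left subtree has 0 nodes { }, right has 2 {tulip, cedar}.
            Root cedar: left subtree has 1 node {tulip}, right has 0 { }.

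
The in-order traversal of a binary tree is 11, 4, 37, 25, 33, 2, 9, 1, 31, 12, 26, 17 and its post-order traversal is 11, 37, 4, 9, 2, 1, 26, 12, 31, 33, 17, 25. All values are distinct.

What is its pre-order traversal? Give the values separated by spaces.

25 4 11 37 17 33 31 1 2 9 12 26

The last element of post-order is the root; it splits in-order into left and right subtrees.
Root 25: left subtree has 3 nodes {11, 4, 37}, right has 8 {33, 2, 9, 1, 31, 12, 26, 17}.
  Root 4: left subtree has 1 node {11}, right has 1 {37}.
  Root 17: left subtree has 7 nodes {33, 2, 9, 1, 31, 12, 26}, right has 0 { }.
    Root 33: left subtree has 0 nodes { }, right has 6 {2, 9, 1, 31, 12, 26}.
      Root 31: left subtree has 3 nodes {2, 9, 1}, right has 2 {12, 26}.
        Root 1: left subtree has 2 nodes {2, 9}, right has 0 { }.
          Root 2: left subtree has 0 nodes { }, right has 1 {9}.
        Root 12: left subtree has 0 nodes { }, right has 1 {26}.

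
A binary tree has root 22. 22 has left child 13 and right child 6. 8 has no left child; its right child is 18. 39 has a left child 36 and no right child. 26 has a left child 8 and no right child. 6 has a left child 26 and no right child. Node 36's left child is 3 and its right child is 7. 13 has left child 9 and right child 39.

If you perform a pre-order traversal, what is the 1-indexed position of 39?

4

Pre-order visits the node, then its left subtree, then its right subtree.
Visit 22.
At 22: go left to 13.
  Visit 13.
  At 13: go left to 9.
    9 is a leaf — visit 9.
  At 13: go right to 39.
    Visit 39.
    At 39: go left to 36.
      Visit 36.
      At 36: go left to 3.
        3 is a leaf — visit 3.
      At 36: go right to 7.
        7 is a leaf — visit 7.
    At 39: no right child.
At 22: go right to 6.
  Visit 6.
  At 6: go left to 26.
    Visit 26.
    At 26: go left to 8.
      Visit 8.
      At 8: no left child.
      At 8: go right to 18.
        18 is a leaf — visit 18.
    At 26: no right child.
  At 6: no right child.
Full pre-order sequence: 22, 13, 9, 39, 36, 3, 7, 6, 26, 8, 18.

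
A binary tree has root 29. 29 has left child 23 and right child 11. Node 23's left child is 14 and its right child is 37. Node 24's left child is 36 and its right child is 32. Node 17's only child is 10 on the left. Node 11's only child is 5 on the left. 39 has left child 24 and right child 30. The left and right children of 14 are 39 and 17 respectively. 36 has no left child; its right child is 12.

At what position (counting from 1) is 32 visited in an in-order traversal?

In-order visits the left subtree, then the node, then the right subtree.
At 29: go left to 23.
  At 23: go left to 14.
    At 14: go left to 39.
      At 39: go left to 24.
        At 24: go left to 36.
          At 36: no left child.
          Visit 36.
          At 36: go right to 12.
            12 is a leaf — visit 12.
        Visit 24.
        At 24: go right to 32.
          32 is a leaf — visit 32.
      Visit 39.
      At 39: go right to 30.
        30 is a leaf — visit 30.
    Visit 14.
    At 14: go right to 17.
      At 17: go left to 10.
        10 is a leaf — visit 10.
      Visit 17.
      At 17: no right child.
  Visit 23.
  At 23: go right to 37.
    37 is a leaf — visit 37.
Visit 29.
At 29: go right to 11.
  At 11: go left to 5.
    5 is a leaf — visit 5.
  Visit 11.
  At 11: no right child.
Full in-order sequence: 36, 12, 24, 32, 39, 30, 14, 10, 17, 23, 37, 29, 5, 11.

4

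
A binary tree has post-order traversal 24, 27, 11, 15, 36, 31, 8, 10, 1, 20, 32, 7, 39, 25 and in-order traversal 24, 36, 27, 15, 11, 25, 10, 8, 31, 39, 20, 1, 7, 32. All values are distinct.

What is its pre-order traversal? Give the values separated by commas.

The last element of post-order is the root; it splits in-order into left and right subtrees.
Root 25: left subtree has 5 nodes {24, 36, 27, 15, 11}, right has 8 {10, 8, 31, 39, 20, 1, 7, 32}.
  Root 36: left subtree has 1 node {24}, right has 3 {27, 15, 11}.
    Root 15: left subtree has 1 node {27}, right has 1 {11}.
  Root 39: left subtree has 3 nodes {10, 8, 31}, right has 4 {20, 1, 7, 32}.
    Root 10: left subtree has 0 nodes { }, right has 2 {8, 31}.
      Root 8: left subtree has 0 nodes { }, right has 1 {31}.
    Root 7: left subtree has 2 nodes {20, 1}, right has 1 {32}.
      Root 20: left subtree has 0 nodes { }, right has 1 {1}.

25, 36, 24, 15, 27, 11, 39, 10, 8, 31, 7, 20, 1, 32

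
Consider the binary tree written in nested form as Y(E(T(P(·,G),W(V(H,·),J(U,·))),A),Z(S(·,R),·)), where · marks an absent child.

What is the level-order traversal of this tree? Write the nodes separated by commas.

Y, E, Z, T, A, S, P, W, R, G, V, J, H, U

Level-order visits nodes level by level from the root, left to right within each level.
Level 0: Y
Level 1: E, Z
Level 2: T, A, S
Level 3: P, W, R
Level 4: G, V, J
Level 5: H, U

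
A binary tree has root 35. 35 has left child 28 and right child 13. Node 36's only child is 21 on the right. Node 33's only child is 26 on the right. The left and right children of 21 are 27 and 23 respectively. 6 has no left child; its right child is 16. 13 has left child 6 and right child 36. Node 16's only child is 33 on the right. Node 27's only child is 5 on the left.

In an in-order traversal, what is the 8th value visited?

In-order visits the left subtree, then the node, then the right subtree.
At 35: go left to 28.
  28 is a leaf — visit 28.
Visit 35.
At 35: go right to 13.
  At 13: go left to 6.
    At 6: no left child.
    Visit 6.
    At 6: go right to 16.
      At 16: no left child.
      Visit 16.
      At 16: go right to 33.
        At 33: no left child.
        Visit 33.
        At 33: go right to 26.
          26 is a leaf — visit 26.
  Visit 13.
  At 13: go right to 36.
    At 36: no left child.
    Visit 36.
    At 36: go right to 21.
      At 21: go left to 27.
        At 27: go left to 5.
          5 is a leaf — visit 5.
        Visit 27.
        At 27: no right child.
      Visit 21.
      At 21: go right to 23.
        23 is a leaf — visit 23.
Full in-order sequence: 28, 35, 6, 16, 33, 26, 13, 36, 5, 27, 21, 23.

36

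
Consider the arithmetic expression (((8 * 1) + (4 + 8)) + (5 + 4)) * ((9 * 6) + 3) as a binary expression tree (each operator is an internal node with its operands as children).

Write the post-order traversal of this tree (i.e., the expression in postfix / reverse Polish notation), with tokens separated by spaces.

Post-order on an expression tree gives postfix notation: for each operator, emit left operand, right operand, then the operator.

8 1 * 4 8 + + 5 4 + + 9 6 * 3 + *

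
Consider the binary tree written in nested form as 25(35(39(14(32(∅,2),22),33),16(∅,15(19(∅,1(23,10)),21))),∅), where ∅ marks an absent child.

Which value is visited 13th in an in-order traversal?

15

In-order visits the left subtree, then the node, then the right subtree.
At 25: go left to 35.
  At 35: go left to 39.
    At 39: go left to 14.
      At 14: go left to 32.
        At 32: no left child.
        Visit 32.
        At 32: go right to 2.
          2 is a leaf — visit 2.
      Visit 14.
      At 14: go right to 22.
        22 is a leaf — visit 22.
    Visit 39.
    At 39: go right to 33.
      33 is a leaf — visit 33.
  Visit 35.
  At 35: go right to 16.
    At 16: no left child.
    Visit 16.
    At 16: go right to 15.
      At 15: go left to 19.
        At 19: no left child.
        Visit 19.
        At 19: go right to 1.
          At 1: go left to 23.
            23 is a leaf — visit 23.
          Visit 1.
          At 1: go right to 10.
            10 is a leaf — visit 10.
      Visit 15.
      At 15: go right to 21.
        21 is a leaf — visit 21.
Visit 25.
At 25: no right child.
Full in-order sequence: 32, 2, 14, 22, 39, 33, 35, 16, 19, 23, 1, 10, 15, 21, 25.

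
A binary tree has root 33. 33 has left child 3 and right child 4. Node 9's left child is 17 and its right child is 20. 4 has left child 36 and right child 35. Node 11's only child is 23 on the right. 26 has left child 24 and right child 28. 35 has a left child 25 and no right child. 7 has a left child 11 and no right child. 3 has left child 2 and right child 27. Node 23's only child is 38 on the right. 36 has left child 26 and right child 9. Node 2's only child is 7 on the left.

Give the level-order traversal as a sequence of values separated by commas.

33, 3, 4, 2, 27, 36, 35, 7, 26, 9, 25, 11, 24, 28, 17, 20, 23, 38

Level-order visits nodes level by level from the root, left to right within each level.
Level 0: 33
Level 1: 3, 4
Level 2: 2, 27, 36, 35
Level 3: 7, 26, 9, 25
Level 4: 11, 24, 28, 17, 20
Level 5: 23
Level 6: 38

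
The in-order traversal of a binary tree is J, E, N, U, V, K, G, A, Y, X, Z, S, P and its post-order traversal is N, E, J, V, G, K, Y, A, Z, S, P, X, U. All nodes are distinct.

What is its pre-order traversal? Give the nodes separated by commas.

U, J, E, N, X, A, K, V, G, Y, P, S, Z

The last element of post-order is the root; it splits in-order into left and right subtrees.
Root U: left subtree has 3 nodes {J, E, N}, right has 9 {V, K, G, A, Y, X, Z, S, P}.
  Root J: left subtree has 0 nodes { }, right has 2 {E, N}.
    Root E: left subtree has 0 nodes { }, right has 1 {N}.
  Root X: left subtree has 5 nodes {V, K, G, A, Y}, right has 3 {Z, S, P}.
    Root A: left subtree has 3 nodes {V, K, G}, right has 1 {Y}.
      Root K: left subtree has 1 node {V}, right has 1 {G}.
    Root P: left subtree has 2 nodes {Z, S}, right has 0 { }.
      Root S: left subtree has 1 node {Z}, right has 0 { }.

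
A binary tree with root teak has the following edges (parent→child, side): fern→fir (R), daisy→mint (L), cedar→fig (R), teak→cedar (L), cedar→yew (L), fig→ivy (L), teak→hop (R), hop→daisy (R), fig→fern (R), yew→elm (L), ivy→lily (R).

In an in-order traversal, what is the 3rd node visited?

cedar

In-order visits the left subtree, then the node, then the right subtree.
At teak: go left to cedar.
  At cedar: go left to yew.
    At yew: go left to elm.
      elm is a leaf — visit elm.
    Visit yew.
    At yew: no right child.
  Visit cedar.
  At cedar: go right to fig.
    At fig: go left to ivy.
      At ivy: no left child.
      Visit ivy.
      At ivy: go right to lily.
        lily is a leaf — visit lily.
    Visit fig.
    At fig: go right to fern.
      At fern: no left child.
      Visit fern.
      At fern: go right to fir.
        fir is a leaf — visit fir.
Visit teak.
At teak: go right to hop.
  At hop: no left child.
  Visit hop.
  At hop: go right to daisy.
    At daisy: go left to mint.
      mint is a leaf — visit mint.
    Visit daisy.
    At daisy: no right child.
Full in-order sequence: elm, yew, cedar, ivy, lily, fig, fern, fir, teak, hop, mint, daisy.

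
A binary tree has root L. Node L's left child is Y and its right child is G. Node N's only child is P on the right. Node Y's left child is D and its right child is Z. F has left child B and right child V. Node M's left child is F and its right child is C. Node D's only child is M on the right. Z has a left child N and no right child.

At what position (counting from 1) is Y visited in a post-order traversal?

Post-order visits the left subtree, then the right subtree, then the node.
At L: go left to Y.
  At Y: go left to D.
    At D: no left child.
    At D: go right to M.
      At M: go left to F.
        At F: go left to B.
          B is a leaf — visit B.
        At F: go right to V.
          V is a leaf — visit V.
        Visit F.
      At M: go right to C.
        C is a leaf — visit C.
      Visit M.
    Visit D.
  At Y: go right to Z.
    At Z: go left to N.
      At N: no left child.
      At N: go right to P.
        P is a leaf — visit P.
      Visit N.
    At Z: no right child.
    Visit Z.
  Visit Y.
At L: go right to G.
  G is a leaf — visit G.
Visit L.
Full post-order sequence: B, V, F, C, M, D, P, N, Z, Y, G, L.

10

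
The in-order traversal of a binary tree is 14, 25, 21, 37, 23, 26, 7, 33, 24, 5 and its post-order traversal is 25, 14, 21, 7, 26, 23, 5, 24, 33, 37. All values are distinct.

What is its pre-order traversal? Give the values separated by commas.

The last element of post-order is the root; it splits in-order into left and right subtrees.
Root 37: left subtree has 3 nodes {14, 25, 21}, right has 6 {23, 26, 7, 33, 24, 5}.
  Root 21: left subtree has 2 nodes {14, 25}, right has 0 { }.
    Root 14: left subtree has 0 nodes { }, right has 1 {25}.
  Root 33: left subtree has 3 nodes {23, 26, 7}, right has 2 {24, 5}.
    Root 23: left subtree has 0 nodes { }, right has 2 {26, 7}.
      Root 26: left subtree has 0 nodes { }, right has 1 {7}.
    Root 24: left subtree has 0 nodes { }, right has 1 {5}.

37, 21, 14, 25, 33, 23, 26, 7, 24, 5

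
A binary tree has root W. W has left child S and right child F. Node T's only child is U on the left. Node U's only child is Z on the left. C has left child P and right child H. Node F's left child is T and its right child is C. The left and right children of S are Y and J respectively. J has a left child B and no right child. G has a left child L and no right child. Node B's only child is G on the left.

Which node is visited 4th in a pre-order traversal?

Pre-order visits the node, then its left subtree, then its right subtree.
Visit W.
At W: go left to S.
  Visit S.
  At S: go left to Y.
    Y is a leaf — visit Y.
  At S: go right to J.
    Visit J.
    At J: go left to B.
      Visit B.
      At B: go left to G.
        Visit G.
        At G: go left to L.
          L is a leaf — visit L.
        At G: no right child.
      At B: no right child.
    At J: no right child.
At W: go right to F.
  Visit F.
  At F: go left to T.
    Visit T.
    At T: go left to U.
      Visit U.
      At U: go left to Z.
        Z is a leaf — visit Z.
      At U: no right child.
    At T: no right child.
  At F: go right to C.
    Visit C.
    At C: go left to P.
      P is a leaf — visit P.
    At C: go right to H.
      H is a leaf — visit H.
Full pre-order sequence: W, S, Y, J, B, G, L, F, T, U, Z, C, P, H.

J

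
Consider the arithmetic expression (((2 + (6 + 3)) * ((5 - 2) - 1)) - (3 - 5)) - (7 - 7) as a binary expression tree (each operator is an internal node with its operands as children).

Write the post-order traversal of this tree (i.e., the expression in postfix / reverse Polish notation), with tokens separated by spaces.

2 6 3 + + 5 2 - 1 - * 3 5 - - 7 7 - -

Post-order on an expression tree gives postfix notation: for each operator, emit left operand, right operand, then the operator.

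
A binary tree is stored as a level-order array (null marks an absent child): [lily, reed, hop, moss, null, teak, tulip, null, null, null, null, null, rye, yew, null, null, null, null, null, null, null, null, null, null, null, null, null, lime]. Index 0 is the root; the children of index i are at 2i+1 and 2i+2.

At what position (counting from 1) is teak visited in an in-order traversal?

In-order visits the left subtree, then the node, then the right subtree.
At lily: go left to reed.
  At reed: go left to moss.
    moss is a leaf — visit moss.
  Visit reed.
  At reed: no right child.
Visit lily.
At lily: go right to hop.
  At hop: go left to teak.
    At teak: no left child.
    Visit teak.
    At teak: go right to rye.
      rye is a leaf — visit rye.
  Visit hop.
  At hop: go right to tulip.
    At tulip: go left to yew.
      At yew: go left to lime.
        lime is a leaf — visit lime.
      Visit yew.
      At yew: no right child.
    Visit tulip.
    At tulip: no right child.
Full in-order sequence: moss, reed, lily, teak, rye, hop, lime, yew, tulip.

4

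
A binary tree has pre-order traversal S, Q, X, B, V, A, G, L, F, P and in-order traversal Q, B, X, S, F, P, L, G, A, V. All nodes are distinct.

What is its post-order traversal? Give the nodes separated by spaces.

B X Q P F L G A V S

The first element of pre-order is the root; it splits in-order into left and right subtrees.
Root S: left subtree has 3 nodes {Q, B, X}, right has 6 {F, P, L, G, A, V}.
  Root Q: left subtree has 0 nodes { }, right has 2 {B, X}.
    Root X: left subtree has 1 node {B}, right has 0 { }.
  Root V: left subtree has 5 nodes {F, P, L, G, A}, right has 0 { }.
    Root A: left subtree has 4 nodes {F, P, L, G}, right has 0 { }.
      Root G: left subtree has 3 nodes {F, P, L}, right has 0 { }.
        Root L: left subtree has 2 nodes {F, P}, right has 0 { }.
          Root F: left subtree has 0 nodes { }, right has 1 {P}.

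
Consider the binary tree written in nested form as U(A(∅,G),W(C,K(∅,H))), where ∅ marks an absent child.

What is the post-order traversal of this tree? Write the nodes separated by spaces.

G A C H K W U

Post-order visits the left subtree, then the right subtree, then the node.
At U: go left to A.
  At A: no left child.
  At A: go right to G.
    G is a leaf — visit G.
  Visit A.
At U: go right to W.
  At W: go left to C.
    C is a leaf — visit C.
  At W: go right to K.
    At K: no left child.
    At K: go right to H.
      H is a leaf — visit H.
    Visit K.
  Visit W.
Visit U.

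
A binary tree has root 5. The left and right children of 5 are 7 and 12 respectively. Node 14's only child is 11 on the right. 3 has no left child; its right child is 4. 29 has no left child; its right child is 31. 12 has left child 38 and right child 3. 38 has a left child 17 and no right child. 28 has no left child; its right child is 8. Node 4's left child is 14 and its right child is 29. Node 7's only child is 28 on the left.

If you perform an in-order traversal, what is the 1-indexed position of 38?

6

In-order visits the left subtree, then the node, then the right subtree.
At 5: go left to 7.
  At 7: go left to 28.
    At 28: no left child.
    Visit 28.
    At 28: go right to 8.
      8 is a leaf — visit 8.
  Visit 7.
  At 7: no right child.
Visit 5.
At 5: go right to 12.
  At 12: go left to 38.
    At 38: go left to 17.
      17 is a leaf — visit 17.
    Visit 38.
    At 38: no right child.
  Visit 12.
  At 12: go right to 3.
    At 3: no left child.
    Visit 3.
    At 3: go right to 4.
      At 4: go left to 14.
        At 14: no left child.
        Visit 14.
        At 14: go right to 11.
          11 is a leaf — visit 11.
      Visit 4.
      At 4: go right to 29.
        At 29: no left child.
        Visit 29.
        At 29: go right to 31.
          31 is a leaf — visit 31.
Full in-order sequence: 28, 8, 7, 5, 17, 38, 12, 3, 14, 11, 4, 29, 31.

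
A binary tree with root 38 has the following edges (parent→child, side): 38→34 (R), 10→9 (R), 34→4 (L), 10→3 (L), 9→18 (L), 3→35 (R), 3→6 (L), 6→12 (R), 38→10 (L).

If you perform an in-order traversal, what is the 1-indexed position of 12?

In-order visits the left subtree, then the node, then the right subtree.
At 38: go left to 10.
  At 10: go left to 3.
    At 3: go left to 6.
      At 6: no left child.
      Visit 6.
      At 6: go right to 12.
        12 is a leaf — visit 12.
    Visit 3.
    At 3: go right to 35.
      35 is a leaf — visit 35.
  Visit 10.
  At 10: go right to 9.
    At 9: go left to 18.
      18 is a leaf — visit 18.
    Visit 9.
    At 9: no right child.
Visit 38.
At 38: go right to 34.
  At 34: go left to 4.
    4 is a leaf — visit 4.
  Visit 34.
  At 34: no right child.
Full in-order sequence: 6, 12, 3, 35, 10, 18, 9, 38, 4, 34.

2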